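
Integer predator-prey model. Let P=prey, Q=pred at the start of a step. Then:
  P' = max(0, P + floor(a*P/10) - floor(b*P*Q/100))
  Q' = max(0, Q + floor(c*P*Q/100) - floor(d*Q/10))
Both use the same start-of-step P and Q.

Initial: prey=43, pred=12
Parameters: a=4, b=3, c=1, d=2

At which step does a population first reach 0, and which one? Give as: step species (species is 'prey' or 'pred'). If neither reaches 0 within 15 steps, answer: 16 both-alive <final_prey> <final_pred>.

Answer: 16 both-alive 6 6

Derivation:
Step 1: prey: 43+17-15=45; pred: 12+5-2=15
Step 2: prey: 45+18-20=43; pred: 15+6-3=18
Step 3: prey: 43+17-23=37; pred: 18+7-3=22
Step 4: prey: 37+14-24=27; pred: 22+8-4=26
Step 5: prey: 27+10-21=16; pred: 26+7-5=28
Step 6: prey: 16+6-13=9; pred: 28+4-5=27
Step 7: prey: 9+3-7=5; pred: 27+2-5=24
Step 8: prey: 5+2-3=4; pred: 24+1-4=21
Step 9: prey: 4+1-2=3; pred: 21+0-4=17
Step 10: prey: 3+1-1=3; pred: 17+0-3=14
Step 11: prey: 3+1-1=3; pred: 14+0-2=12
Step 12: prey: 3+1-1=3; pred: 12+0-2=10
Step 13: prey: 3+1-0=4; pred: 10+0-2=8
Step 14: prey: 4+1-0=5; pred: 8+0-1=7
Step 15: prey: 5+2-1=6; pred: 7+0-1=6
No extinction within 15 steps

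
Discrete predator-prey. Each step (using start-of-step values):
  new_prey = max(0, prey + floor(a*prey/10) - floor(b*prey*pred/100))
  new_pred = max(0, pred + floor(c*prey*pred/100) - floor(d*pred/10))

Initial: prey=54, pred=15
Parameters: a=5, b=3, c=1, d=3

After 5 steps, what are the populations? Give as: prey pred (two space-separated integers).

Answer: 15 31

Derivation:
Step 1: prey: 54+27-24=57; pred: 15+8-4=19
Step 2: prey: 57+28-32=53; pred: 19+10-5=24
Step 3: prey: 53+26-38=41; pred: 24+12-7=29
Step 4: prey: 41+20-35=26; pred: 29+11-8=32
Step 5: prey: 26+13-24=15; pred: 32+8-9=31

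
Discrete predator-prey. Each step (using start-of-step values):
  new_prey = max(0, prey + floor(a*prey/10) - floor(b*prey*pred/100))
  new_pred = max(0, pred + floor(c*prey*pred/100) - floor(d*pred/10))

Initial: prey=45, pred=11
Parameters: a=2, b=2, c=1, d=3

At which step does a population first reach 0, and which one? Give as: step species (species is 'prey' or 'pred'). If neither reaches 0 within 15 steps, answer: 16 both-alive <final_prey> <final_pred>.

Answer: 16 both-alive 18 6

Derivation:
Step 1: prey: 45+9-9=45; pred: 11+4-3=12
Step 2: prey: 45+9-10=44; pred: 12+5-3=14
Step 3: prey: 44+8-12=40; pred: 14+6-4=16
Step 4: prey: 40+8-12=36; pred: 16+6-4=18
Step 5: prey: 36+7-12=31; pred: 18+6-5=19
Step 6: prey: 31+6-11=26; pred: 19+5-5=19
Step 7: prey: 26+5-9=22; pred: 19+4-5=18
Step 8: prey: 22+4-7=19; pred: 18+3-5=16
Step 9: prey: 19+3-6=16; pred: 16+3-4=15
Step 10: prey: 16+3-4=15; pred: 15+2-4=13
Step 11: prey: 15+3-3=15; pred: 13+1-3=11
Step 12: prey: 15+3-3=15; pred: 11+1-3=9
Step 13: prey: 15+3-2=16; pred: 9+1-2=8
Step 14: prey: 16+3-2=17; pred: 8+1-2=7
Step 15: prey: 17+3-2=18; pred: 7+1-2=6
No extinction within 15 steps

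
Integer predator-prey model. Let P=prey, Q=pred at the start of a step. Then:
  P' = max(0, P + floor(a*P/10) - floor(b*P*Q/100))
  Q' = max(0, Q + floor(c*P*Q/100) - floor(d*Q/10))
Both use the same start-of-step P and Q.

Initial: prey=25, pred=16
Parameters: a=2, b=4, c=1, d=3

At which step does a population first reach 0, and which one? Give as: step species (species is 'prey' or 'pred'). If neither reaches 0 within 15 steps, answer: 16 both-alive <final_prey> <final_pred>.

Step 1: prey: 25+5-16=14; pred: 16+4-4=16
Step 2: prey: 14+2-8=8; pred: 16+2-4=14
Step 3: prey: 8+1-4=5; pred: 14+1-4=11
Step 4: prey: 5+1-2=4; pred: 11+0-3=8
Step 5: prey: 4+0-1=3; pred: 8+0-2=6
Step 6: prey: 3+0-0=3; pred: 6+0-1=5
Step 7: prey: 3+0-0=3; pred: 5+0-1=4
Step 8: prey: 3+0-0=3; pred: 4+0-1=3
Step 9: prey: 3+0-0=3; pred: 3+0-0=3
Steps 10-15: state stable at prey=3, pred=3 (no change)
No extinction within 15 steps

Answer: 16 both-alive 3 3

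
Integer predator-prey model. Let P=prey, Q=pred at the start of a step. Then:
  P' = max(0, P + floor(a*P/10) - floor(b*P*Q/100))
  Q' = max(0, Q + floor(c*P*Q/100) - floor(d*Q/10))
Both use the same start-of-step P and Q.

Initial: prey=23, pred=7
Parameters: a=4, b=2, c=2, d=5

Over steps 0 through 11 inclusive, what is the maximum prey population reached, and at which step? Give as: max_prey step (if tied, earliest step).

Answer: 63 5

Derivation:
Step 1: prey: 23+9-3=29; pred: 7+3-3=7
Step 2: prey: 29+11-4=36; pred: 7+4-3=8
Step 3: prey: 36+14-5=45; pred: 8+5-4=9
Step 4: prey: 45+18-8=55; pred: 9+8-4=13
Step 5: prey: 55+22-14=63; pred: 13+14-6=21
Step 6: prey: 63+25-26=62; pred: 21+26-10=37
Step 7: prey: 62+24-45=41; pred: 37+45-18=64
Step 8: prey: 41+16-52=5; pred: 64+52-32=84
Step 9: prey: 5+2-8=0; pred: 84+8-42=50
Step 10: prey: 0+0-0=0; pred: 50+0-25=25
Step 11: prey: 0+0-0=0; pred: 25+0-12=13
Max prey = 63 at step 5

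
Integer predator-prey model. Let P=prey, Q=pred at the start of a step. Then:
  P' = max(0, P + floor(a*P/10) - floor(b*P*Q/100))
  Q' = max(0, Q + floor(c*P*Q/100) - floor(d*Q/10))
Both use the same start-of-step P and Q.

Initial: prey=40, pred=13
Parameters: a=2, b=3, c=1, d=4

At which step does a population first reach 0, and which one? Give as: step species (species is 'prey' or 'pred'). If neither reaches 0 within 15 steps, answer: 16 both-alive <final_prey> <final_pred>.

Step 1: prey: 40+8-15=33; pred: 13+5-5=13
Step 2: prey: 33+6-12=27; pred: 13+4-5=12
Step 3: prey: 27+5-9=23; pred: 12+3-4=11
Step 4: prey: 23+4-7=20; pred: 11+2-4=9
Step 5: prey: 20+4-5=19; pred: 9+1-3=7
Step 6: prey: 19+3-3=19; pred: 7+1-2=6
Step 7: prey: 19+3-3=19; pred: 6+1-2=5
Step 8: prey: 19+3-2=20; pred: 5+0-2=3
Step 9: prey: 20+4-1=23; pred: 3+0-1=2
Step 10: prey: 23+4-1=26; pred: 2+0-0=2
Step 11: prey: 26+5-1=30; pred: 2+0-0=2
Step 12: prey: 30+6-1=35; pred: 2+0-0=2
Step 13: prey: 35+7-2=40; pred: 2+0-0=2
Step 14: prey: 40+8-2=46; pred: 2+0-0=2
Step 15: prey: 46+9-2=53; pred: 2+0-0=2
No extinction within 15 steps

Answer: 16 both-alive 53 2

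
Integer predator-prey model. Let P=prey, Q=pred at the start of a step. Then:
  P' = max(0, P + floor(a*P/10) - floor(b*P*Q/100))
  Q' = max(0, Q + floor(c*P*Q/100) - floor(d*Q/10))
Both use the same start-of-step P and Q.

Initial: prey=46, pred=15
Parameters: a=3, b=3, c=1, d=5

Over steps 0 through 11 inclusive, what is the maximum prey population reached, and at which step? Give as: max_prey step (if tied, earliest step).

Answer: 92 11

Derivation:
Step 1: prey: 46+13-20=39; pred: 15+6-7=14
Step 2: prey: 39+11-16=34; pred: 14+5-7=12
Step 3: prey: 34+10-12=32; pred: 12+4-6=10
Step 4: prey: 32+9-9=32; pred: 10+3-5=8
Step 5: prey: 32+9-7=34; pred: 8+2-4=6
Step 6: prey: 34+10-6=38; pred: 6+2-3=5
Step 7: prey: 38+11-5=44; pred: 5+1-2=4
Step 8: prey: 44+13-5=52; pred: 4+1-2=3
Step 9: prey: 52+15-4=63; pred: 3+1-1=3
Step 10: prey: 63+18-5=76; pred: 3+1-1=3
Step 11: prey: 76+22-6=92; pred: 3+2-1=4
Max prey = 92 at step 11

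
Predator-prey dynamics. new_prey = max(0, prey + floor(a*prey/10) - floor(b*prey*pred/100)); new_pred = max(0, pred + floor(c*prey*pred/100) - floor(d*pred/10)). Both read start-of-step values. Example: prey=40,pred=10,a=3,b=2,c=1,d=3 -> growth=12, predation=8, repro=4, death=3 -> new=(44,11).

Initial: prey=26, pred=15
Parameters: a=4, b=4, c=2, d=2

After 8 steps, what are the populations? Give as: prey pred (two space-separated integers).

Answer: 1 11

Derivation:
Step 1: prey: 26+10-15=21; pred: 15+7-3=19
Step 2: prey: 21+8-15=14; pred: 19+7-3=23
Step 3: prey: 14+5-12=7; pred: 23+6-4=25
Step 4: prey: 7+2-7=2; pred: 25+3-5=23
Step 5: prey: 2+0-1=1; pred: 23+0-4=19
Step 6: prey: 1+0-0=1; pred: 19+0-3=16
Step 7: prey: 1+0-0=1; pred: 16+0-3=13
Step 8: prey: 1+0-0=1; pred: 13+0-2=11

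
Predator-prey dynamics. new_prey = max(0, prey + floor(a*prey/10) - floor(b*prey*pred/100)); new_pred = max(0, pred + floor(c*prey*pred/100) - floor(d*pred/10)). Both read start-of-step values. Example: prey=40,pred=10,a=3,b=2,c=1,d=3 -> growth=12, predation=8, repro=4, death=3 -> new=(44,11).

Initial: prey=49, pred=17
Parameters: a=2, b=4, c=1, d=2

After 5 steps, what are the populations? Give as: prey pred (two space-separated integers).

Answer: 1 13

Derivation:
Step 1: prey: 49+9-33=25; pred: 17+8-3=22
Step 2: prey: 25+5-22=8; pred: 22+5-4=23
Step 3: prey: 8+1-7=2; pred: 23+1-4=20
Step 4: prey: 2+0-1=1; pred: 20+0-4=16
Step 5: prey: 1+0-0=1; pred: 16+0-3=13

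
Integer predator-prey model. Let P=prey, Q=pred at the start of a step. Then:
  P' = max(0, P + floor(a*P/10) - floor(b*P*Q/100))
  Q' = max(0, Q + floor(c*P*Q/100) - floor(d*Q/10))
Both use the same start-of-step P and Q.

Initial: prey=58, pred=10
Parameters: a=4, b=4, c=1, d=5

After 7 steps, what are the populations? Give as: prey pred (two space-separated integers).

Answer: 58 10

Derivation:
Step 1: prey: 58+23-23=58; pred: 10+5-5=10
Step 2: prey: 58+23-23=58; pred: 10+5-5=10
Step 3: prey: 58+23-23=58; pred: 10+5-5=10
Step 4: prey: 58+23-23=58; pred: 10+5-5=10
Step 5: prey: 58+23-23=58; pred: 10+5-5=10
Step 6: prey: 58+23-23=58; pred: 10+5-5=10
Step 7: prey: 58+23-23=58; pred: 10+5-5=10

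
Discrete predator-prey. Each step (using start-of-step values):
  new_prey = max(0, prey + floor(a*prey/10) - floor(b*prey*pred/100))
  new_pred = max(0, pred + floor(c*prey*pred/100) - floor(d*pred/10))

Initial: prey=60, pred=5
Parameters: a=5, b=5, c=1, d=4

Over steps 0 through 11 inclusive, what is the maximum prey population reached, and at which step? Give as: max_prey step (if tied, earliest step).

Step 1: prey: 60+30-15=75; pred: 5+3-2=6
Step 2: prey: 75+37-22=90; pred: 6+4-2=8
Step 3: prey: 90+45-36=99; pred: 8+7-3=12
Step 4: prey: 99+49-59=89; pred: 12+11-4=19
Step 5: prey: 89+44-84=49; pred: 19+16-7=28
Step 6: prey: 49+24-68=5; pred: 28+13-11=30
Step 7: prey: 5+2-7=0; pred: 30+1-12=19
Step 8: prey: 0+0-0=0; pred: 19+0-7=12
Step 9: prey: 0+0-0=0; pred: 12+0-4=8
Step 10: prey: 0+0-0=0; pred: 8+0-3=5
Step 11: prey: 0+0-0=0; pred: 5+0-2=3
Max prey = 99 at step 3

Answer: 99 3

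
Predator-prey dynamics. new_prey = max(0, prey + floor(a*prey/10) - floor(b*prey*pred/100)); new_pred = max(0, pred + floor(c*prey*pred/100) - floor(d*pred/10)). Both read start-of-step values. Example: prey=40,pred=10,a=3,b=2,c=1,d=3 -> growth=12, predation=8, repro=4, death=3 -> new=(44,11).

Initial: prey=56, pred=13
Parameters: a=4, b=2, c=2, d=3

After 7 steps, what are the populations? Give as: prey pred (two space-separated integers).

Step 1: prey: 56+22-14=64; pred: 13+14-3=24
Step 2: prey: 64+25-30=59; pred: 24+30-7=47
Step 3: prey: 59+23-55=27; pred: 47+55-14=88
Step 4: prey: 27+10-47=0; pred: 88+47-26=109
Step 5: prey: 0+0-0=0; pred: 109+0-32=77
Step 6: prey: 0+0-0=0; pred: 77+0-23=54
Step 7: prey: 0+0-0=0; pred: 54+0-16=38

Answer: 0 38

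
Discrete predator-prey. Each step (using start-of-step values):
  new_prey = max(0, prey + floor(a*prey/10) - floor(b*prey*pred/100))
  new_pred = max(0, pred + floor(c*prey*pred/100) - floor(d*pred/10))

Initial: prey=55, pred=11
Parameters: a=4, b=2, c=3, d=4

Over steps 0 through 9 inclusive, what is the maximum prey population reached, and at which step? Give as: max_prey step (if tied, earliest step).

Step 1: prey: 55+22-12=65; pred: 11+18-4=25
Step 2: prey: 65+26-32=59; pred: 25+48-10=63
Step 3: prey: 59+23-74=8; pred: 63+111-25=149
Step 4: prey: 8+3-23=0; pred: 149+35-59=125
Step 5: prey: 0+0-0=0; pred: 125+0-50=75
Step 6: prey: 0+0-0=0; pred: 75+0-30=45
Step 7: prey: 0+0-0=0; pred: 45+0-18=27
Step 8: prey: 0+0-0=0; pred: 27+0-10=17
Step 9: prey: 0+0-0=0; pred: 17+0-6=11
Max prey = 65 at step 1

Answer: 65 1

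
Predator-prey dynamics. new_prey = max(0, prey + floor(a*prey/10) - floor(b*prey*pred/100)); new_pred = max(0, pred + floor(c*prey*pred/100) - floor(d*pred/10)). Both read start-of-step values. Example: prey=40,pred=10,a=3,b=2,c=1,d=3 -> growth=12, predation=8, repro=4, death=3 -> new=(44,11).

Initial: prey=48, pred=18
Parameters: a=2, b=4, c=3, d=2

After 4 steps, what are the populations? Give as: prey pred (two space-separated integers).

Answer: 0 39

Derivation:
Step 1: prey: 48+9-34=23; pred: 18+25-3=40
Step 2: prey: 23+4-36=0; pred: 40+27-8=59
Step 3: prey: 0+0-0=0; pred: 59+0-11=48
Step 4: prey: 0+0-0=0; pred: 48+0-9=39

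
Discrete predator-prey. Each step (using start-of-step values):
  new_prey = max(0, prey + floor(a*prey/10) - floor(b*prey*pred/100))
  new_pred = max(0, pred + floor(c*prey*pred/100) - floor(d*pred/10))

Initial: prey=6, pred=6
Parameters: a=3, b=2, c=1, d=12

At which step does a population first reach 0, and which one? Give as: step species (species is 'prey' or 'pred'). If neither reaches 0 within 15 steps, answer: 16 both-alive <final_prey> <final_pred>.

Answer: 1 pred

Derivation:
Step 1: prey: 6+1-0=7; pred: 6+0-7=0
First extinction: pred at step 1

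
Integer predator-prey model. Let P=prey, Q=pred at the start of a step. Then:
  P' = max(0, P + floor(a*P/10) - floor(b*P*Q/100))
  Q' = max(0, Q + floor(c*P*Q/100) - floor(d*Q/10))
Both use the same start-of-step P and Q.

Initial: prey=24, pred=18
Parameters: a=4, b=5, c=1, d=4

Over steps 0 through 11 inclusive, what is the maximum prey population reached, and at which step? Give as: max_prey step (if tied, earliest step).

Step 1: prey: 24+9-21=12; pred: 18+4-7=15
Step 2: prey: 12+4-9=7; pred: 15+1-6=10
Step 3: prey: 7+2-3=6; pred: 10+0-4=6
Step 4: prey: 6+2-1=7; pred: 6+0-2=4
Step 5: prey: 7+2-1=8; pred: 4+0-1=3
Step 6: prey: 8+3-1=10; pred: 3+0-1=2
Step 7: prey: 10+4-1=13; pred: 2+0-0=2
Step 8: prey: 13+5-1=17; pred: 2+0-0=2
Step 9: prey: 17+6-1=22; pred: 2+0-0=2
Step 10: prey: 22+8-2=28; pred: 2+0-0=2
Step 11: prey: 28+11-2=37; pred: 2+0-0=2
Max prey = 37 at step 11

Answer: 37 11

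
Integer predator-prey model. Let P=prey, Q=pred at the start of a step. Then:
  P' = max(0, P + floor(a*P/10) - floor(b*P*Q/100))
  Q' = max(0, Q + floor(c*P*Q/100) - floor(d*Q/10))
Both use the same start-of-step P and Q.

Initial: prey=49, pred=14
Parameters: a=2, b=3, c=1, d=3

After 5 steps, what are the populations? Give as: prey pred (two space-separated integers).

Answer: 9 12

Derivation:
Step 1: prey: 49+9-20=38; pred: 14+6-4=16
Step 2: prey: 38+7-18=27; pred: 16+6-4=18
Step 3: prey: 27+5-14=18; pred: 18+4-5=17
Step 4: prey: 18+3-9=12; pred: 17+3-5=15
Step 5: prey: 12+2-5=9; pred: 15+1-4=12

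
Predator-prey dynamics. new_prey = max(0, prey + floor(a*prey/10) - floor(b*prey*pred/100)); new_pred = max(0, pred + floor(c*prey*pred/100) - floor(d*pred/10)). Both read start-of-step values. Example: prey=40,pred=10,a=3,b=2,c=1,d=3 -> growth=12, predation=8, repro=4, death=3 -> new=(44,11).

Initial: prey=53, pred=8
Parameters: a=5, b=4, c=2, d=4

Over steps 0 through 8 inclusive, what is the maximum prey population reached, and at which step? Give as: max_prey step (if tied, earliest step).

Answer: 63 1

Derivation:
Step 1: prey: 53+26-16=63; pred: 8+8-3=13
Step 2: prey: 63+31-32=62; pred: 13+16-5=24
Step 3: prey: 62+31-59=34; pred: 24+29-9=44
Step 4: prey: 34+17-59=0; pred: 44+29-17=56
Step 5: prey: 0+0-0=0; pred: 56+0-22=34
Step 6: prey: 0+0-0=0; pred: 34+0-13=21
Step 7: prey: 0+0-0=0; pred: 21+0-8=13
Step 8: prey: 0+0-0=0; pred: 13+0-5=8
Max prey = 63 at step 1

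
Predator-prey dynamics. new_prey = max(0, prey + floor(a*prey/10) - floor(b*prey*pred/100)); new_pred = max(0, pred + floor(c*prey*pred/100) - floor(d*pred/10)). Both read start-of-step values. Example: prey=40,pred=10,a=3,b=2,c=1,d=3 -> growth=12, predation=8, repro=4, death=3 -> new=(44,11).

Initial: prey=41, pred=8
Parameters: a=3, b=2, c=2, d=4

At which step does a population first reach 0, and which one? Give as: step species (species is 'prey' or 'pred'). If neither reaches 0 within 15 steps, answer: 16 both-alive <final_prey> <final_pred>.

Answer: 7 prey

Derivation:
Step 1: prey: 41+12-6=47; pred: 8+6-3=11
Step 2: prey: 47+14-10=51; pred: 11+10-4=17
Step 3: prey: 51+15-17=49; pred: 17+17-6=28
Step 4: prey: 49+14-27=36; pred: 28+27-11=44
Step 5: prey: 36+10-31=15; pred: 44+31-17=58
Step 6: prey: 15+4-17=2; pred: 58+17-23=52
Step 7: prey: 2+0-2=0; pred: 52+2-20=34
First extinction: prey at step 7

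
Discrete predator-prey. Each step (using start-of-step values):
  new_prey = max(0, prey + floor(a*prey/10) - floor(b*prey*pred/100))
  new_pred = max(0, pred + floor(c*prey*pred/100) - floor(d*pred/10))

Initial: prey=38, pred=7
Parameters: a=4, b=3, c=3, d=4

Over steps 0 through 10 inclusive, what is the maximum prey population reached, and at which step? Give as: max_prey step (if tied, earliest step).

Step 1: prey: 38+15-7=46; pred: 7+7-2=12
Step 2: prey: 46+18-16=48; pred: 12+16-4=24
Step 3: prey: 48+19-34=33; pred: 24+34-9=49
Step 4: prey: 33+13-48=0; pred: 49+48-19=78
Step 5: prey: 0+0-0=0; pred: 78+0-31=47
Step 6: prey: 0+0-0=0; pred: 47+0-18=29
Step 7: prey: 0+0-0=0; pred: 29+0-11=18
Step 8: prey: 0+0-0=0; pred: 18+0-7=11
Step 9: prey: 0+0-0=0; pred: 11+0-4=7
Step 10: prey: 0+0-0=0; pred: 7+0-2=5
Max prey = 48 at step 2

Answer: 48 2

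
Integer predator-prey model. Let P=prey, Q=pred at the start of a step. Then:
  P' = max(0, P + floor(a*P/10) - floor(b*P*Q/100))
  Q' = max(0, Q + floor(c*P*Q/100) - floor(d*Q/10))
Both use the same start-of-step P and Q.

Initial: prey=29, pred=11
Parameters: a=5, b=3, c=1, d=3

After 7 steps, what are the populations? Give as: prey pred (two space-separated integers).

Answer: 49 28

Derivation:
Step 1: prey: 29+14-9=34; pred: 11+3-3=11
Step 2: prey: 34+17-11=40; pred: 11+3-3=11
Step 3: prey: 40+20-13=47; pred: 11+4-3=12
Step 4: prey: 47+23-16=54; pred: 12+5-3=14
Step 5: prey: 54+27-22=59; pred: 14+7-4=17
Step 6: prey: 59+29-30=58; pred: 17+10-5=22
Step 7: prey: 58+29-38=49; pred: 22+12-6=28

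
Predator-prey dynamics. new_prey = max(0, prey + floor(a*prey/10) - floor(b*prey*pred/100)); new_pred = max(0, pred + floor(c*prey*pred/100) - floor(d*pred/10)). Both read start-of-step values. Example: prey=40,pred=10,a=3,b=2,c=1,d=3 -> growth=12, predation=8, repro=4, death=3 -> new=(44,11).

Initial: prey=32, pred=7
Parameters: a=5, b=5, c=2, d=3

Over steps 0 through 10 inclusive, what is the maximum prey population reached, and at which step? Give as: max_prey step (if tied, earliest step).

Step 1: prey: 32+16-11=37; pred: 7+4-2=9
Step 2: prey: 37+18-16=39; pred: 9+6-2=13
Step 3: prey: 39+19-25=33; pred: 13+10-3=20
Step 4: prey: 33+16-33=16; pred: 20+13-6=27
Step 5: prey: 16+8-21=3; pred: 27+8-8=27
Step 6: prey: 3+1-4=0; pred: 27+1-8=20
Step 7: prey: 0+0-0=0; pred: 20+0-6=14
Step 8: prey: 0+0-0=0; pred: 14+0-4=10
Step 9: prey: 0+0-0=0; pred: 10+0-3=7
Step 10: prey: 0+0-0=0; pred: 7+0-2=5
Max prey = 39 at step 2

Answer: 39 2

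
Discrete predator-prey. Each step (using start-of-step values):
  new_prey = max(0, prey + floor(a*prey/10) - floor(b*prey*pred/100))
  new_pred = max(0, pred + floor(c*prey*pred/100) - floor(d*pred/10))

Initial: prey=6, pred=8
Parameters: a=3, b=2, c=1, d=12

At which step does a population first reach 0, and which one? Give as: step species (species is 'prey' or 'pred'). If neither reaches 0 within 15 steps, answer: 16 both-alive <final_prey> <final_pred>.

Answer: 1 pred

Derivation:
Step 1: prey: 6+1-0=7; pred: 8+0-9=0
First extinction: pred at step 1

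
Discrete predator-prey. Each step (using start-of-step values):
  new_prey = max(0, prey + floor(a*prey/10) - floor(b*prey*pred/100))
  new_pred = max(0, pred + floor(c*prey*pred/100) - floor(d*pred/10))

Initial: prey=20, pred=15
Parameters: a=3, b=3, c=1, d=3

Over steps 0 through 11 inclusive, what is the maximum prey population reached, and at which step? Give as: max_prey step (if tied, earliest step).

Answer: 37 11

Derivation:
Step 1: prey: 20+6-9=17; pred: 15+3-4=14
Step 2: prey: 17+5-7=15; pred: 14+2-4=12
Step 3: prey: 15+4-5=14; pred: 12+1-3=10
Step 4: prey: 14+4-4=14; pred: 10+1-3=8
Step 5: prey: 14+4-3=15; pred: 8+1-2=7
Step 6: prey: 15+4-3=16; pred: 7+1-2=6
Step 7: prey: 16+4-2=18; pred: 6+0-1=5
Step 8: prey: 18+5-2=21; pred: 5+0-1=4
Step 9: prey: 21+6-2=25; pred: 4+0-1=3
Step 10: prey: 25+7-2=30; pred: 3+0-0=3
Step 11: prey: 30+9-2=37; pred: 3+0-0=3
Max prey = 37 at step 11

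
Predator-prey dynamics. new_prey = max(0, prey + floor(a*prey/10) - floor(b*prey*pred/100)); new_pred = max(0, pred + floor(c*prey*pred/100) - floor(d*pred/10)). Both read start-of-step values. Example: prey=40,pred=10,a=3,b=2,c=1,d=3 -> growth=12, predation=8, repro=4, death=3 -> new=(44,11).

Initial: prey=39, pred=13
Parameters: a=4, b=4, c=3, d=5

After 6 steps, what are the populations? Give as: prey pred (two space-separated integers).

Step 1: prey: 39+15-20=34; pred: 13+15-6=22
Step 2: prey: 34+13-29=18; pred: 22+22-11=33
Step 3: prey: 18+7-23=2; pred: 33+17-16=34
Step 4: prey: 2+0-2=0; pred: 34+2-17=19
Step 5: prey: 0+0-0=0; pred: 19+0-9=10
Step 6: prey: 0+0-0=0; pred: 10+0-5=5

Answer: 0 5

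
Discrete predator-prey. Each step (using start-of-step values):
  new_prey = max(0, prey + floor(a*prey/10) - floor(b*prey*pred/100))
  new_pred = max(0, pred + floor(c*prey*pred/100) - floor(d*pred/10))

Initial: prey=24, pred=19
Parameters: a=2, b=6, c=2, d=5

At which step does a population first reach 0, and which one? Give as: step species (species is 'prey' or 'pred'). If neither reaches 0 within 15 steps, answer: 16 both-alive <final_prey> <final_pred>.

Step 1: prey: 24+4-27=1; pred: 19+9-9=19
Step 2: prey: 1+0-1=0; pred: 19+0-9=10
First extinction: prey at step 2

Answer: 2 prey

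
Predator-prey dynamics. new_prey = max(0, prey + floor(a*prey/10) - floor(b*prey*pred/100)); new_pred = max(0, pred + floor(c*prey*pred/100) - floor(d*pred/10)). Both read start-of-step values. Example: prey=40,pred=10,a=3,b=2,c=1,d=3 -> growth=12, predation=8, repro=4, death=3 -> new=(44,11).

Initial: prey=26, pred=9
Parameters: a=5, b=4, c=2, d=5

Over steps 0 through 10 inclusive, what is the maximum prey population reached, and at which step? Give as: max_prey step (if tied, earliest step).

Step 1: prey: 26+13-9=30; pred: 9+4-4=9
Step 2: prey: 30+15-10=35; pred: 9+5-4=10
Step 3: prey: 35+17-14=38; pred: 10+7-5=12
Step 4: prey: 38+19-18=39; pred: 12+9-6=15
Step 5: prey: 39+19-23=35; pred: 15+11-7=19
Step 6: prey: 35+17-26=26; pred: 19+13-9=23
Step 7: prey: 26+13-23=16; pred: 23+11-11=23
Step 8: prey: 16+8-14=10; pred: 23+7-11=19
Step 9: prey: 10+5-7=8; pred: 19+3-9=13
Step 10: prey: 8+4-4=8; pred: 13+2-6=9
Max prey = 39 at step 4

Answer: 39 4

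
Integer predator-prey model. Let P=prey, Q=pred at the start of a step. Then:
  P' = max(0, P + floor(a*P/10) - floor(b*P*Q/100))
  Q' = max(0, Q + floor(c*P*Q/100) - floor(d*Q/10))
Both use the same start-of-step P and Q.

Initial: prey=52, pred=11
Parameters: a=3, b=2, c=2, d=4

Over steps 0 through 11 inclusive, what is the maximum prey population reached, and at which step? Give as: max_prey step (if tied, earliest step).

Answer: 56 1

Derivation:
Step 1: prey: 52+15-11=56; pred: 11+11-4=18
Step 2: prey: 56+16-20=52; pred: 18+20-7=31
Step 3: prey: 52+15-32=35; pred: 31+32-12=51
Step 4: prey: 35+10-35=10; pred: 51+35-20=66
Step 5: prey: 10+3-13=0; pred: 66+13-26=53
Step 6: prey: 0+0-0=0; pred: 53+0-21=32
Step 7: prey: 0+0-0=0; pred: 32+0-12=20
Step 8: prey: 0+0-0=0; pred: 20+0-8=12
Step 9: prey: 0+0-0=0; pred: 12+0-4=8
Step 10: prey: 0+0-0=0; pred: 8+0-3=5
Step 11: prey: 0+0-0=0; pred: 5+0-2=3
Max prey = 56 at step 1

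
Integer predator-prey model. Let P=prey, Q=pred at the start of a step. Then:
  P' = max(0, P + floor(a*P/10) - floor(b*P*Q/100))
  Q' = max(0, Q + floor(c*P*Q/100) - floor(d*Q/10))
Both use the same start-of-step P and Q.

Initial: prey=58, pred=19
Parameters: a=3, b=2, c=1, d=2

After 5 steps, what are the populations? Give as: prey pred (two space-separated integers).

Answer: 5 40

Derivation:
Step 1: prey: 58+17-22=53; pred: 19+11-3=27
Step 2: prey: 53+15-28=40; pred: 27+14-5=36
Step 3: prey: 40+12-28=24; pred: 36+14-7=43
Step 4: prey: 24+7-20=11; pred: 43+10-8=45
Step 5: prey: 11+3-9=5; pred: 45+4-9=40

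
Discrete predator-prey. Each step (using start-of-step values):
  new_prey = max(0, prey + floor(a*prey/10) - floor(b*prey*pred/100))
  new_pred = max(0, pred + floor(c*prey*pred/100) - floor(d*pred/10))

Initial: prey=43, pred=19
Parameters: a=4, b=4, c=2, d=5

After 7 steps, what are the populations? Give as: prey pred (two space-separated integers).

Step 1: prey: 43+17-32=28; pred: 19+16-9=26
Step 2: prey: 28+11-29=10; pred: 26+14-13=27
Step 3: prey: 10+4-10=4; pred: 27+5-13=19
Step 4: prey: 4+1-3=2; pred: 19+1-9=11
Step 5: prey: 2+0-0=2; pred: 11+0-5=6
Step 6: prey: 2+0-0=2; pred: 6+0-3=3
Step 7: prey: 2+0-0=2; pred: 3+0-1=2

Answer: 2 2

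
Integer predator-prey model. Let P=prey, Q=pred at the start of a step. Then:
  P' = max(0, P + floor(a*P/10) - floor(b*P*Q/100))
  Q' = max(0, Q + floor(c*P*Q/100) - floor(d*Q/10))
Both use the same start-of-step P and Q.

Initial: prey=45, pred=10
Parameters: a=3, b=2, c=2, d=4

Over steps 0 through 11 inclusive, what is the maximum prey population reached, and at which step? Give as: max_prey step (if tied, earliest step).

Step 1: prey: 45+13-9=49; pred: 10+9-4=15
Step 2: prey: 49+14-14=49; pred: 15+14-6=23
Step 3: prey: 49+14-22=41; pred: 23+22-9=36
Step 4: prey: 41+12-29=24; pred: 36+29-14=51
Step 5: prey: 24+7-24=7; pred: 51+24-20=55
Step 6: prey: 7+2-7=2; pred: 55+7-22=40
Step 7: prey: 2+0-1=1; pred: 40+1-16=25
Step 8: prey: 1+0-0=1; pred: 25+0-10=15
Step 9: prey: 1+0-0=1; pred: 15+0-6=9
Step 10: prey: 1+0-0=1; pred: 9+0-3=6
Step 11: prey: 1+0-0=1; pred: 6+0-2=4
Max prey = 49 at step 1

Answer: 49 1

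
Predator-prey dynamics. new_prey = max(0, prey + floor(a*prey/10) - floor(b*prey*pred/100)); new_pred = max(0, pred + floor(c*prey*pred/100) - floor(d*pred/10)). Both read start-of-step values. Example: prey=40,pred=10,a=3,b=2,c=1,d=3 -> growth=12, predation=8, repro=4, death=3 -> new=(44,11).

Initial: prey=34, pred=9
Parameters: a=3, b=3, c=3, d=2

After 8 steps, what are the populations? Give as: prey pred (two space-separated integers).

Step 1: prey: 34+10-9=35; pred: 9+9-1=17
Step 2: prey: 35+10-17=28; pred: 17+17-3=31
Step 3: prey: 28+8-26=10; pred: 31+26-6=51
Step 4: prey: 10+3-15=0; pred: 51+15-10=56
Step 5: prey: 0+0-0=0; pred: 56+0-11=45
Step 6: prey: 0+0-0=0; pred: 45+0-9=36
Step 7: prey: 0+0-0=0; pred: 36+0-7=29
Step 8: prey: 0+0-0=0; pred: 29+0-5=24

Answer: 0 24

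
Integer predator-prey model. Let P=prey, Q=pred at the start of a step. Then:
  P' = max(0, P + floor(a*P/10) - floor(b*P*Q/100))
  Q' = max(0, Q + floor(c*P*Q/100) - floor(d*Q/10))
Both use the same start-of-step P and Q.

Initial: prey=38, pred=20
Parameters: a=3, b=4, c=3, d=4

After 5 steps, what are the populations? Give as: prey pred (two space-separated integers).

Step 1: prey: 38+11-30=19; pred: 20+22-8=34
Step 2: prey: 19+5-25=0; pred: 34+19-13=40
Step 3: prey: 0+0-0=0; pred: 40+0-16=24
Step 4: prey: 0+0-0=0; pred: 24+0-9=15
Step 5: prey: 0+0-0=0; pred: 15+0-6=9

Answer: 0 9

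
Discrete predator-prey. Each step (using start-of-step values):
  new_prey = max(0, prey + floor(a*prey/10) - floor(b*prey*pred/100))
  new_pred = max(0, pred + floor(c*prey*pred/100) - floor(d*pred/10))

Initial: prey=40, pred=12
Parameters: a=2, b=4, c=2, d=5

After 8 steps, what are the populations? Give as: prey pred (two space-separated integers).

Answer: 8 1

Derivation:
Step 1: prey: 40+8-19=29; pred: 12+9-6=15
Step 2: prey: 29+5-17=17; pred: 15+8-7=16
Step 3: prey: 17+3-10=10; pred: 16+5-8=13
Step 4: prey: 10+2-5=7; pred: 13+2-6=9
Step 5: prey: 7+1-2=6; pred: 9+1-4=6
Step 6: prey: 6+1-1=6; pred: 6+0-3=3
Step 7: prey: 6+1-0=7; pred: 3+0-1=2
Step 8: prey: 7+1-0=8; pred: 2+0-1=1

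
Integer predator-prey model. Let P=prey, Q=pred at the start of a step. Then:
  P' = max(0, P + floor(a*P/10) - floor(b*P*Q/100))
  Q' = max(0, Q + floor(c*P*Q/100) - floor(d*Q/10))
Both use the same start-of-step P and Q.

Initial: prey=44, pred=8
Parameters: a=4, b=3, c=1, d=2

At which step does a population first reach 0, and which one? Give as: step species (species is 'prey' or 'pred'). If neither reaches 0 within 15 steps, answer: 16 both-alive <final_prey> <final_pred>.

Answer: 16 both-alive 1 8

Derivation:
Step 1: prey: 44+17-10=51; pred: 8+3-1=10
Step 2: prey: 51+20-15=56; pred: 10+5-2=13
Step 3: prey: 56+22-21=57; pred: 13+7-2=18
Step 4: prey: 57+22-30=49; pred: 18+10-3=25
Step 5: prey: 49+19-36=32; pred: 25+12-5=32
Step 6: prey: 32+12-30=14; pred: 32+10-6=36
Step 7: prey: 14+5-15=4; pred: 36+5-7=34
Step 8: prey: 4+1-4=1; pred: 34+1-6=29
Step 9: prey: 1+0-0=1; pred: 29+0-5=24
Step 10: prey: 1+0-0=1; pred: 24+0-4=20
Step 11: prey: 1+0-0=1; pred: 20+0-4=16
Step 12: prey: 1+0-0=1; pred: 16+0-3=13
Step 13: prey: 1+0-0=1; pred: 13+0-2=11
Step 14: prey: 1+0-0=1; pred: 11+0-2=9
Step 15: prey: 1+0-0=1; pred: 9+0-1=8
No extinction within 15 steps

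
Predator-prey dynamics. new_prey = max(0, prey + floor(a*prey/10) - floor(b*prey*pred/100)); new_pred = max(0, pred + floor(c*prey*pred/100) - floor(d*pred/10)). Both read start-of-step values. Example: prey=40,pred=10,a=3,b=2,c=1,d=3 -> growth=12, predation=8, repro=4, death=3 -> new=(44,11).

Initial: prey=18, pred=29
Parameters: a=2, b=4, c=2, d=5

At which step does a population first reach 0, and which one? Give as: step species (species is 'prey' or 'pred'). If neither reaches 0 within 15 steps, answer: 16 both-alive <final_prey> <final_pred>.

Step 1: prey: 18+3-20=1; pred: 29+10-14=25
Step 2: prey: 1+0-1=0; pred: 25+0-12=13
First extinction: prey at step 2

Answer: 2 prey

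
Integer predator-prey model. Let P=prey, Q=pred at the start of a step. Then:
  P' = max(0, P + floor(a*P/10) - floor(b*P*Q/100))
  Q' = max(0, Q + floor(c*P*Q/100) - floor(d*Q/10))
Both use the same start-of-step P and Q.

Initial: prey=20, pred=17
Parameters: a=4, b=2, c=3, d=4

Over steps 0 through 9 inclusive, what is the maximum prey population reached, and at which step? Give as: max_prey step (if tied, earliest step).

Answer: 22 1

Derivation:
Step 1: prey: 20+8-6=22; pred: 17+10-6=21
Step 2: prey: 22+8-9=21; pred: 21+13-8=26
Step 3: prey: 21+8-10=19; pred: 26+16-10=32
Step 4: prey: 19+7-12=14; pred: 32+18-12=38
Step 5: prey: 14+5-10=9; pred: 38+15-15=38
Step 6: prey: 9+3-6=6; pred: 38+10-15=33
Step 7: prey: 6+2-3=5; pred: 33+5-13=25
Step 8: prey: 5+2-2=5; pred: 25+3-10=18
Step 9: prey: 5+2-1=6; pred: 18+2-7=13
Max prey = 22 at step 1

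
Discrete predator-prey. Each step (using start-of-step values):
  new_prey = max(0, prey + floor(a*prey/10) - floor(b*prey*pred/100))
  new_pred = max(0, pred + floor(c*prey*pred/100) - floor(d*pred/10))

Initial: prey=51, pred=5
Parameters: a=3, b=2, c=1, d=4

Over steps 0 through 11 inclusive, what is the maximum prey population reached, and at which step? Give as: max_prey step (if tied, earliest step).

Step 1: prey: 51+15-5=61; pred: 5+2-2=5
Step 2: prey: 61+18-6=73; pred: 5+3-2=6
Step 3: prey: 73+21-8=86; pred: 6+4-2=8
Step 4: prey: 86+25-13=98; pred: 8+6-3=11
Step 5: prey: 98+29-21=106; pred: 11+10-4=17
Step 6: prey: 106+31-36=101; pred: 17+18-6=29
Step 7: prey: 101+30-58=73; pred: 29+29-11=47
Step 8: prey: 73+21-68=26; pred: 47+34-18=63
Step 9: prey: 26+7-32=1; pred: 63+16-25=54
Step 10: prey: 1+0-1=0; pred: 54+0-21=33
Step 11: prey: 0+0-0=0; pred: 33+0-13=20
Max prey = 106 at step 5

Answer: 106 5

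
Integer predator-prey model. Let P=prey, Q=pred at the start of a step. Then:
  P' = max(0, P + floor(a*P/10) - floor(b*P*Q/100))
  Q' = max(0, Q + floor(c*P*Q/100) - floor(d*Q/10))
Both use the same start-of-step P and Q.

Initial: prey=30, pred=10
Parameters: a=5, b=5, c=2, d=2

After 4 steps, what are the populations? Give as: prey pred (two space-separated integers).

Answer: 3 26

Derivation:
Step 1: prey: 30+15-15=30; pred: 10+6-2=14
Step 2: prey: 30+15-21=24; pred: 14+8-2=20
Step 3: prey: 24+12-24=12; pred: 20+9-4=25
Step 4: prey: 12+6-15=3; pred: 25+6-5=26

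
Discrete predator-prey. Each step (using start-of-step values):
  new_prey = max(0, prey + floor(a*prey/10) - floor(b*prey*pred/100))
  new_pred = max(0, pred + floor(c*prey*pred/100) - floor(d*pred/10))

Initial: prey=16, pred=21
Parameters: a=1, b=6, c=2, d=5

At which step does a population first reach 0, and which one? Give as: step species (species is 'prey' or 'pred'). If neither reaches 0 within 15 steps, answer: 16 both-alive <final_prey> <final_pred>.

Step 1: prey: 16+1-20=0; pred: 21+6-10=17
First extinction: prey at step 1

Answer: 1 prey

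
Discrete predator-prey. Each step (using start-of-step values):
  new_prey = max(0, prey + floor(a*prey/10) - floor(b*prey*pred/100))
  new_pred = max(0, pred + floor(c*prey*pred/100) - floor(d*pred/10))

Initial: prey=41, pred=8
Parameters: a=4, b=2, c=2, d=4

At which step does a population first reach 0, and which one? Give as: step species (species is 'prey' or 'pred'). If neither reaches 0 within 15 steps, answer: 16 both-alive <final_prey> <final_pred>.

Step 1: prey: 41+16-6=51; pred: 8+6-3=11
Step 2: prey: 51+20-11=60; pred: 11+11-4=18
Step 3: prey: 60+24-21=63; pred: 18+21-7=32
Step 4: prey: 63+25-40=48; pred: 32+40-12=60
Step 5: prey: 48+19-57=10; pred: 60+57-24=93
Step 6: prey: 10+4-18=0; pred: 93+18-37=74
First extinction: prey at step 6

Answer: 6 prey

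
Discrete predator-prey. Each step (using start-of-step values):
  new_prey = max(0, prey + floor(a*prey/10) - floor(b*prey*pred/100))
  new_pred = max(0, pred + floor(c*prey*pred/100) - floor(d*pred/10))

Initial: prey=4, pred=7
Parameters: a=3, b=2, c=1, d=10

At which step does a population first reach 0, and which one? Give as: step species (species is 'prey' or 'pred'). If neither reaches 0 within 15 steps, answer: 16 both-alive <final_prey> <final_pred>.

Answer: 1 pred

Derivation:
Step 1: prey: 4+1-0=5; pred: 7+0-7=0
First extinction: pred at step 1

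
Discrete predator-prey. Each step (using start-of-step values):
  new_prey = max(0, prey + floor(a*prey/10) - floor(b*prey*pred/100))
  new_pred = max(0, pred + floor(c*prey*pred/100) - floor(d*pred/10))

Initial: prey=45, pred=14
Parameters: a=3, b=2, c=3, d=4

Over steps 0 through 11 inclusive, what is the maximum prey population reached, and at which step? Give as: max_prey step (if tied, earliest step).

Answer: 46 1

Derivation:
Step 1: prey: 45+13-12=46; pred: 14+18-5=27
Step 2: prey: 46+13-24=35; pred: 27+37-10=54
Step 3: prey: 35+10-37=8; pred: 54+56-21=89
Step 4: prey: 8+2-14=0; pred: 89+21-35=75
Step 5: prey: 0+0-0=0; pred: 75+0-30=45
Step 6: prey: 0+0-0=0; pred: 45+0-18=27
Step 7: prey: 0+0-0=0; pred: 27+0-10=17
Step 8: prey: 0+0-0=0; pred: 17+0-6=11
Step 9: prey: 0+0-0=0; pred: 11+0-4=7
Step 10: prey: 0+0-0=0; pred: 7+0-2=5
Step 11: prey: 0+0-0=0; pred: 5+0-2=3
Max prey = 46 at step 1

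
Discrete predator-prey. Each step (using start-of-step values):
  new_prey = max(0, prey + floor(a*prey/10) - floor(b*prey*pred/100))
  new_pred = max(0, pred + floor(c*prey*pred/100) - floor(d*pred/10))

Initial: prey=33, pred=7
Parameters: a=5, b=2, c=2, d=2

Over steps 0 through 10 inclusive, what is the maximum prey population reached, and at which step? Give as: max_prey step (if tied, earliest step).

Step 1: prey: 33+16-4=45; pred: 7+4-1=10
Step 2: prey: 45+22-9=58; pred: 10+9-2=17
Step 3: prey: 58+29-19=68; pred: 17+19-3=33
Step 4: prey: 68+34-44=58; pred: 33+44-6=71
Step 5: prey: 58+29-82=5; pred: 71+82-14=139
Step 6: prey: 5+2-13=0; pred: 139+13-27=125
Step 7: prey: 0+0-0=0; pred: 125+0-25=100
Step 8: prey: 0+0-0=0; pred: 100+0-20=80
Step 9: prey: 0+0-0=0; pred: 80+0-16=64
Step 10: prey: 0+0-0=0; pred: 64+0-12=52
Max prey = 68 at step 3

Answer: 68 3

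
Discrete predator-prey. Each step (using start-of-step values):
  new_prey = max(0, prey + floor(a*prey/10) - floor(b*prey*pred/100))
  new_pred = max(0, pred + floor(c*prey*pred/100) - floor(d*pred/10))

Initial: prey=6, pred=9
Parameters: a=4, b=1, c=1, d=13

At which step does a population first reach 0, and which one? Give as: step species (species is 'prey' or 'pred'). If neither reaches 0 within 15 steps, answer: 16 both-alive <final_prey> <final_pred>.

Step 1: prey: 6+2-0=8; pred: 9+0-11=0
First extinction: pred at step 1

Answer: 1 pred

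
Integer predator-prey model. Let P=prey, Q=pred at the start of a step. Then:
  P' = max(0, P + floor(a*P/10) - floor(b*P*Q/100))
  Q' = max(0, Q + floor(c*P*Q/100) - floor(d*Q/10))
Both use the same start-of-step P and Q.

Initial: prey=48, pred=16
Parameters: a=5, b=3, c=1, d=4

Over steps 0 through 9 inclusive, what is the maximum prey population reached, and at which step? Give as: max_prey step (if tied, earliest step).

Answer: 49 1

Derivation:
Step 1: prey: 48+24-23=49; pred: 16+7-6=17
Step 2: prey: 49+24-24=49; pred: 17+8-6=19
Step 3: prey: 49+24-27=46; pred: 19+9-7=21
Step 4: prey: 46+23-28=41; pred: 21+9-8=22
Step 5: prey: 41+20-27=34; pred: 22+9-8=23
Step 6: prey: 34+17-23=28; pred: 23+7-9=21
Step 7: prey: 28+14-17=25; pred: 21+5-8=18
Step 8: prey: 25+12-13=24; pred: 18+4-7=15
Step 9: prey: 24+12-10=26; pred: 15+3-6=12
Max prey = 49 at step 1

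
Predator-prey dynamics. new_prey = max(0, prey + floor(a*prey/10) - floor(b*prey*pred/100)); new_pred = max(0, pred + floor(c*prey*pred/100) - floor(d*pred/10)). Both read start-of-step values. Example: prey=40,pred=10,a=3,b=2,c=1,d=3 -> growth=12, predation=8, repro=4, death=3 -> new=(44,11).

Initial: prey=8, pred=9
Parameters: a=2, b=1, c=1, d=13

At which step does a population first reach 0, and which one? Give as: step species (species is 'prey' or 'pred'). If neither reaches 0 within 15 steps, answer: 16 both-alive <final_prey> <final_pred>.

Step 1: prey: 8+1-0=9; pred: 9+0-11=0
First extinction: pred at step 1

Answer: 1 pred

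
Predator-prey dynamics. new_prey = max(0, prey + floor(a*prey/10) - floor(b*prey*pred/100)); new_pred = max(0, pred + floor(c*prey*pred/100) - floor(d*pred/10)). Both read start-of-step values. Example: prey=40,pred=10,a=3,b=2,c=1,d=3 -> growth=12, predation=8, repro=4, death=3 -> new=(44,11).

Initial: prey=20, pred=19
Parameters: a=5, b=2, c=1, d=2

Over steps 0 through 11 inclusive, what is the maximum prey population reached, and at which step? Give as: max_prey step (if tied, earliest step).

Answer: 32 5

Derivation:
Step 1: prey: 20+10-7=23; pred: 19+3-3=19
Step 2: prey: 23+11-8=26; pred: 19+4-3=20
Step 3: prey: 26+13-10=29; pred: 20+5-4=21
Step 4: prey: 29+14-12=31; pred: 21+6-4=23
Step 5: prey: 31+15-14=32; pred: 23+7-4=26
Step 6: prey: 32+16-16=32; pred: 26+8-5=29
Step 7: prey: 32+16-18=30; pred: 29+9-5=33
Step 8: prey: 30+15-19=26; pred: 33+9-6=36
Step 9: prey: 26+13-18=21; pred: 36+9-7=38
Step 10: prey: 21+10-15=16; pred: 38+7-7=38
Step 11: prey: 16+8-12=12; pred: 38+6-7=37
Max prey = 32 at step 5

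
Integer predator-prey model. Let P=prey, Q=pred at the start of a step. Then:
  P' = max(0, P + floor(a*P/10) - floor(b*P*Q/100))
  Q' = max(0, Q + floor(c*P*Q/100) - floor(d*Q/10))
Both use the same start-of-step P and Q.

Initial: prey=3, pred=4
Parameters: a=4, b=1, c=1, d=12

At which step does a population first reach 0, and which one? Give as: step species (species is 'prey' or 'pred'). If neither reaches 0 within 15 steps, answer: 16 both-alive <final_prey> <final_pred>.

Answer: 1 pred

Derivation:
Step 1: prey: 3+1-0=4; pred: 4+0-4=0
First extinction: pred at step 1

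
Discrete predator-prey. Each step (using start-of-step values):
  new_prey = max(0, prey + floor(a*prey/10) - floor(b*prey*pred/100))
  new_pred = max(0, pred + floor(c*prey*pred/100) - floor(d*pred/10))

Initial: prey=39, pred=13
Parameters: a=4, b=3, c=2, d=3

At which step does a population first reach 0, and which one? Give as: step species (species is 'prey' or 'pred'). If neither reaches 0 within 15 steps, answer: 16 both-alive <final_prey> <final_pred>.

Step 1: prey: 39+15-15=39; pred: 13+10-3=20
Step 2: prey: 39+15-23=31; pred: 20+15-6=29
Step 3: prey: 31+12-26=17; pred: 29+17-8=38
Step 4: prey: 17+6-19=4; pred: 38+12-11=39
Step 5: prey: 4+1-4=1; pred: 39+3-11=31
Step 6: prey: 1+0-0=1; pred: 31+0-9=22
Step 7: prey: 1+0-0=1; pred: 22+0-6=16
Step 8: prey: 1+0-0=1; pred: 16+0-4=12
Step 9: prey: 1+0-0=1; pred: 12+0-3=9
Step 10: prey: 1+0-0=1; pred: 9+0-2=7
Step 11: prey: 1+0-0=1; pred: 7+0-2=5
Step 12: prey: 1+0-0=1; pred: 5+0-1=4
Step 13: prey: 1+0-0=1; pred: 4+0-1=3
Step 14: prey: 1+0-0=1; pred: 3+0-0=3
Steps 15-15: state stable at prey=1, pred=3 (no change)
No extinction within 15 steps

Answer: 16 both-alive 1 3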